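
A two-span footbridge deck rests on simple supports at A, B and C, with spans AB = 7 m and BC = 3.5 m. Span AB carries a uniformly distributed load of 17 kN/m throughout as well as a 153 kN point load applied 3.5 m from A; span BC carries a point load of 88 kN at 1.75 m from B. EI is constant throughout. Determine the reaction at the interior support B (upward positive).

Insert a hinge at B; M_B is the redundant, and each span becomes simply supported.
End slopes at the hinge B, treating each span as simply supported:
  span AB: UDL 17: wL³/(24EI) = 243/EI
  span AB: point load 153 at a = 3.5: Pab(L + a)/(6LEI) = 468.6/EI
  span BC: point load 88 at a = 1.75: Pab(L + b)/(6LEI) = 67.38/EI
  relative rotation θ_0 = (711.5 + 67.38)/EI = 778.9/EI
A unit hogging moment at B produces rotation L₁/(3EI) + L₂/(3EI) = 3.5/EI.
Slope continuity at B: θ_0 = M_B·3.5/EI, so M_B = 778.9/3.5 = 222.5 kN·m (hogging).
Span AB, ΣM about A with M_B applied at B: R_B^{AB}·7 = 952 + 222.5, so R_B^{AB} = 167.8 kN and R_A = 272 − 167.8 = 104.2 kN.
Span BC, ΣM about C: R_B^{BC}·3.5 = 154 + 222.5, so R_B^{BC} = 107.6 kN and R_C = 88 − 107.6 = -19.58 kN.
R_B = 167.8 + 107.6 = 275.4 kN.

R_B = 275.4 kN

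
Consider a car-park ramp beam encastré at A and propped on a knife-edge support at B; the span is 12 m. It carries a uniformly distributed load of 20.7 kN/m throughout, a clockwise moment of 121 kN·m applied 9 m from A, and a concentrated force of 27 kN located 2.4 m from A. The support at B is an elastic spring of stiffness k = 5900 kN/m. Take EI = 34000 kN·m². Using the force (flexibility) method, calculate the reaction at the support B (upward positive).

R_B = 107.8 kN

Choose R_B as the redundant. The primary structure is the cantilever fixed at A.
Downward deflection at the released point B due to the loads:
  UDL 20.7: wL⁴/(8EI) = 53654/EI
  clockwise couple 121 at a = 9: M₀a(2L − a)/(2EI) = 8168/EI
  point load 27 at a = 2.4: Pa²(3L − a)/(6EI) = 870.9/EI
  δ_0 = 62693/EI
Flexibility coefficient — unit upward force at B: δ_{BB} = L³/(3EI) = 576/EI.
With EI = 34000 kN·m²: δ_0 = 1.8439 m and δ_{BB} = 0.016941 m/kN.
Compatibility — the spring shortens by R_B/k under the reaction it provides: δ_0 − R_B·δ_{BB} = R_B/k. With 1/k = 0.000169 m/kN, R_B = δ_0 / (δ_{BB} + 1/k) = 1.8439 / (0.016941 + 0.000169) = 107.8 kN.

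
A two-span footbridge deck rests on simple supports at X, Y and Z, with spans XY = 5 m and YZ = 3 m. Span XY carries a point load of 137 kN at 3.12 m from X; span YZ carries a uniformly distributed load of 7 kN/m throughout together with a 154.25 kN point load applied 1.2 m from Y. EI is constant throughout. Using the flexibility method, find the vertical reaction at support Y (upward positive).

R_Y = 251.4 kN

Release continuity at Y by inserting a hinge; the redundant is the internal moment M_Y. The primary structure is two simply-supported spans XY and YZ.
End slopes at the hinge Y, treating each span as simply supported:
  span XY: point load 137 at a = 3.12: Pab(L + a)/(6LEI) = 217.5/EI
  span YZ: UDL 7: wL³/(24EI) = 7.875/EI
  span YZ: point load 154.25 at a = 1.2: Pab(L + b)/(6LEI) = 88.85/EI
  relative rotation θ_0 = (217.5 + 96.72)/EI = 314.2/EI
A unit hogging moment at Y produces rotation L₁/(3EI) + L₂/(3EI) = 2.667/EI.
Compatibility: M_Y·(L₁+L₂)/(3EI) = θ_0, giving M_Y = 117.8 kN·m (hogging).
Span XY, ΣM about X with M_Y applied at Y: R_Y^{XY}·5 = 427.4 + 117.8, so R_Y^{XY} = 109.1 kN and R_X = 137 − 109.1 = 27.94 kN.
Span YZ, ΣM about Z: R_Y^{YZ}·3 = 309.1 + 117.8, so R_Y^{YZ} = 142.3 kN and R_Z = 175.2 − 142.3 = 32.92 kN.
R_Y = 109.1 + 142.3 = 251.4 kN.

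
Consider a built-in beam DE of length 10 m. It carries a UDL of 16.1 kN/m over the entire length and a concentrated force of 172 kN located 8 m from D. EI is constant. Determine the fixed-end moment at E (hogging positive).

Release both end moments; the primary structure is a simply-supported span DE with redundants M_D and M_E.
Simple-span end rotations at D and E under the given loads:
  at D: UDL 16.1: wL³/(24EI) = 670.8/EI
  at E: UDL 16.1: wL³/(24EI) = 670.8/EI
  at D: point load 172 at a = 8: Pab(L + b)/(6LEI) = 550.4/EI
  at E: point load 172 at a = 8: Pab(L + a)/(6LEI) = 825.6/EI
  θ_D0 = 1221/EI,  θ_E0 = 1496/EI
Flexibility coefficients: a unit moment at one end gives L/(3EI) there and L/(6EI) at the far end, so f₁₁ = f₂₂ = 3.333/EI and f₁₂ = f₂₁ = 1.667/EI.
Compatibility — zero rotation at each built-in end:
  3.333 M_D + 1.667 M_E = 1221
  1.667 M_D + 3.333 M_E = 1496
Solving the pair gives M_D = 189.2 kN·m and M_E = 354.3 kN·m (hogging).

M_E = 354.3 kN·m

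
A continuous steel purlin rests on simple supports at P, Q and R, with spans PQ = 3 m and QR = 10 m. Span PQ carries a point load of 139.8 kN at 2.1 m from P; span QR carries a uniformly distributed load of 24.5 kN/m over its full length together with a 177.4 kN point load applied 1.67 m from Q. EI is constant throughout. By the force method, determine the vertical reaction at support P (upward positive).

Take M_Q as the redundant. Released structure: two simple spans PQ and QR with a hinge at Q.
Rotations at Q on the released spans (each span's end-slope, ×1/EI):
  span PQ: point load 139.8 at a = 2.1: Pab(L + a)/(6LEI) = 74.86/EI
  span QR: UDL 24.5: wL³/(24EI) = 1021/EI
  span QR: point load 177.4 at a = 1.67: Pab(L + b)/(6LEI) = 753.9/EI
  relative rotation θ_0 = (74.86 + 1775)/EI = 1850/EI
A unit hogging moment at Q produces rotation L₁/(3EI) + L₂/(3EI) = 4.333/EI.
Slope continuity at Q: θ_0 = M_Q·4.333/EI, so M_Q = 1850/4.333 = 426.8 kN·m (hogging).
Span PQ, ΣM about P with M_Q applied at Q: R_Q^{PQ}·3 = 293.6 + 426.8, so R_Q^{PQ} = 240.1 kN and R_P = 139.8 − 240.1 = -100.3 kN.

R_P = -100.3 kN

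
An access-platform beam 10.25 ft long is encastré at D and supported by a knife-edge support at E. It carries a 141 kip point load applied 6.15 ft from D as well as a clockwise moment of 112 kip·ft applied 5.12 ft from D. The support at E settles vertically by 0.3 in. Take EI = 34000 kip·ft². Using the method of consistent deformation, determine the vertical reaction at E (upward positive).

R_E = 70.83 kip

Release the roller at E. Primary structure: cantilever fixed at D.
Primary-structure tip deflection at E by superposition:
  point load 141 at a = 6.15: Pa²(3L − a)/(6EI) = 21865/EI
  clockwise couple 112 at a = 5.12: M₀a(2L − a)/(2EI) = 4410/EI
  δ_0 = 26275/EI
Flexibility coefficient — unit upward force at E: δ_{EE} = L³/(3EI) = 359/EI.
With EI = 34000 kip·ft²: δ_0 = 0.77279 ft and δ_{EE} = 0.010558 ft/kip.
Compatibility — the beam at E must follow the support down by 0.025 ft: δ_0 − R_E·δ_{EE} = 0.025, so R_E = (0.77279 − 0.025)/0.010558 = 70.83 kip.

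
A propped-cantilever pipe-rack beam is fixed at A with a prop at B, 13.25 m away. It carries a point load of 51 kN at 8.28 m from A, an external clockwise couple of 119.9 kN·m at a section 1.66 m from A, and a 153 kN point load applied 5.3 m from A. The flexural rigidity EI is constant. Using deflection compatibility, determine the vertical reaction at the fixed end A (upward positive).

Choose R_B as the redundant. The primary structure is the cantilever fixed at A.
Deflection at B on the released cantilever, summing each load's contribution:
  point load 51 at a = 8.28: Pa²(3L − a)/(6EI) = 18339/EI
  clockwise couple 119.9 at a = 1.66: M₀a(2L − a)/(2EI) = 2472/EI
  point load 153 at a = 5.3: Pa²(3L − a)/(6EI) = 24676/EI
  δ_0 = 45487/EI
Tip deflection under a unit load at B: L³/(3EI) = 775.4/EI.
Compatibility at B: δ_0 − R_B·δ_{BB} = 0, so R_B = 45487/775.4 = 58.66 kN.
Vertical equilibrium: R_A = ΣP − R_B = 204 − 58.66 = 145.3 kN.

R_A = 145.3 kN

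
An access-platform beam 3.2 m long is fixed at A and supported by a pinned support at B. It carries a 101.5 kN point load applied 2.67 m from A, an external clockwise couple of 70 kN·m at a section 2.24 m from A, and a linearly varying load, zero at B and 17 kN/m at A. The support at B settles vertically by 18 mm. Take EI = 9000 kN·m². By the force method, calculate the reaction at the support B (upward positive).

R_B = 96.98 kN

Remove the prop at B; the released (primary) structure is a cantilever built in at A.
Downward deflection at the released point B due to the loads:
  point load 101.5 at a = 2.67: Pa²(3L − a)/(6EI) = 835.7/EI
  clockwise couple 70 at a = 2.24: M₀a(2L − a)/(2EI) = 326.1/EI
  triangular load, peak 17 at the fixed end: w₀L⁴/(30EI) = 59.42/EI
  δ_0 = 1221/EI
Flexibility coefficient — unit upward force at B: δ_{BB} = L³/(3EI) = 10.92/EI.
With EI = 9000 kN·m²: δ_0 = 0.1357 m and δ_{BB} = 0.001214 m/kN.
Compatibility — the beam at B must follow the support down by 0.018 m: δ_0 − R_B·δ_{BB} = 0.018, so R_B = (0.1357 − 0.018)/0.001214 = 96.98 kN.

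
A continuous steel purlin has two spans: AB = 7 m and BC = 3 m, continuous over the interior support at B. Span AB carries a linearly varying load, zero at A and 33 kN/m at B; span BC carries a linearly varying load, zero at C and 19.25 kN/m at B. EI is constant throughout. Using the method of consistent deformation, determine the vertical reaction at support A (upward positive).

R_A = 27.23 kN

Take M_B as the redundant. Released structure: two simple spans AB and BC with a hinge at B.
End slopes at the hinge B, treating each span as simply supported:
  span AB: triangular load, peak 33: w₀L³/(45EI) = 251.5/EI
  span BC: triangular load, peak 19.25: w₀L³/(45EI) = 11.55/EI
  relative rotation θ_0 = (251.5 + 11.55)/EI = 263.1/EI
A unit hogging moment at B produces rotation L₁/(3EI) + L₂/(3EI) = 3.333/EI.
Slope continuity at B: θ_0 = M_B·3.333/EI, so M_B = 263.1/3.333 = 78.92 kN·m (hogging).
Span AB, ΣM about A with M_B applied at B: R_B^{AB}·7 = 539 + 78.92, so R_B^{AB} = 88.28 kN and R_A = 115.5 − 88.28 = 27.23 kN.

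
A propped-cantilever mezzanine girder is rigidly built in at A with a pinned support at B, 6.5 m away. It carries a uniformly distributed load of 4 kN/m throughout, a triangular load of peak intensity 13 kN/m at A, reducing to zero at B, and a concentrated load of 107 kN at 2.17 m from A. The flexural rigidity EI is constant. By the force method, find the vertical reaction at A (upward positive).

Take the reaction at B as the redundant and release it; the primary structure is a cantilever fixed at A.
Deflection at B on the released cantilever, summing each load's contribution:
  UDL 4: wL⁴/(8EI) = 892.5/EI
  triangular load, peak 13 at the fixed end: w₀L⁴/(30EI) = 773.5/EI
  point load 107 at a = 2.17: Pa²(3L − a)/(6EI) = 1455/EI
  δ_0 = 3121/EI
Tip deflection under a unit load at B: L³/(3EI) = 91.54/EI.
Compatibility at B: δ_0 − R_B·δ_{BB} = 0, so R_B = 3121/91.54 = 34.1 kN.
Vertical equilibrium: R_A = ΣP − R_B = 175.2 − 34.1 = 141.2 kN.

R_A = 141.2 kN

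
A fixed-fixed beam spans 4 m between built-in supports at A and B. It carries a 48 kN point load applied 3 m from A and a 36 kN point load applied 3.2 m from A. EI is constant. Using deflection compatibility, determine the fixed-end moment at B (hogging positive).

M_B = 45.43 kN·m

Release both end moments; the primary structure is a simply-supported span AB with redundants M_A and M_B.
Simple-span end rotations at A and B under the given loads:
  at A: point load 48 at a = 3: Pab(L + b)/(6LEI) = 30/EI
  at B: point load 48 at a = 3: Pab(L + a)/(6LEI) = 42/EI
  at A: point load 36 at a = 3.2: Pab(L + b)/(6LEI) = 18.43/EI
  at B: point load 36 at a = 3.2: Pab(L + a)/(6LEI) = 27.65/EI
  θ_A0 = 48.43/EI,  θ_B0 = 69.65/EI
Flexibility coefficients: a unit moment at one end gives L/(3EI) there and L/(6EI) at the far end, so f₁₁ = f₂₂ = 1.333/EI and f₁₂ = f₂₁ = 0.6667/EI.
Compatibility — zero rotation at each built-in end:
  1.333 M_A + 0.6667 M_B = 48.43
  0.6667 M_A + 1.333 M_B = 69.65
Solving the pair gives M_A = 13.61 kN·m and M_B = 45.43 kN·m (hogging).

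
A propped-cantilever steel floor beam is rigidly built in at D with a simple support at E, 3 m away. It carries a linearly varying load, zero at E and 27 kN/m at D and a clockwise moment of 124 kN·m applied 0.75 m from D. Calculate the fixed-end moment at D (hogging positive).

M_D = 58.83 kN·m

Release the roller at E. Primary structure: cantilever fixed at D.
Downward deflection at the released point E due to the loads:
  triangular load, peak 27 at the fixed end: w₀L⁴/(30EI) = 72.9/EI
  clockwise couple 124 at a = 0.75: M₀a(2L − a)/(2EI) = 244.1/EI
  δ_0 = 317/EI
Tip deflection under a unit load at E: L³/(3EI) = 9/EI.
The prop prevents deflection at E: R_E = δ_0/δ_{EE} = 317/9 = 35.23 kN.
Moment equilibrium about D: M_D = Σ(load moments about D) − R_E·L = 164.5 − 35.23×3 = 58.83 kN·m.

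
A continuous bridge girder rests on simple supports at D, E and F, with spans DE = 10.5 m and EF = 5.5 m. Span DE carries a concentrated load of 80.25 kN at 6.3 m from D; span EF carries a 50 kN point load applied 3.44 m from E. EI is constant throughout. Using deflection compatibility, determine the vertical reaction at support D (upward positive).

R_D = 20.54 kN

Release continuity at E by inserting a hinge; the redundant is the internal moment M_E. The primary structure is two simply-supported spans DE and EF.
Discontinuity in slope at E on the released structure — sum the simple-span end rotations:
  span DE: point load 80.25 at a = 6.3: Pab(L + a)/(6LEI) = 566.2/EI
  span EF: point load 50 at a = 3.44: Pab(L + b)/(6LEI) = 81.17/EI
  relative rotation θ_0 = (566.2 + 81.17)/EI = 647.4/EI
A unit hogging moment at E produces rotation L₁/(3EI) + L₂/(3EI) = 5.333/EI.
Slope continuity at E: θ_0 = M_E·5.333/EI, so M_E = 647.4/5.333 = 121.4 kN·m (hogging).
Span DE, ΣM about D with M_E applied at E: R_E^{DE}·10.5 = 505.6 + 121.4, so R_E^{DE} = 59.71 kN and R_D = 80.25 − 59.71 = 20.54 kN.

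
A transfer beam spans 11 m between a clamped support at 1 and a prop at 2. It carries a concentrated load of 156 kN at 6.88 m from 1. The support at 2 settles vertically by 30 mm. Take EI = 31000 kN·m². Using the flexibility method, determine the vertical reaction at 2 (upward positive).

R_2 = 70.36 kN

Release the roller at 2. Primary structure: cantilever fixed at 1.
Downward deflection at the released point 2 due to the loads:
  point load 156 at a = 6.88: Pa²(3L − a)/(6EI) = 32146/EI
Tip deflection under a unit load at 2: L³/(3EI) = 443.7/EI.
With EI = 31000 kN·m²: δ_0 = 1.037 m and δ_{22} = 0.014312 m/kN.
Compatibility — the beam at 2 must follow the support down by 0.03 m: δ_0 − R_2·δ_{22} = 0.03, so R_2 = (1.037 − 0.03)/0.014312 = 70.36 kN.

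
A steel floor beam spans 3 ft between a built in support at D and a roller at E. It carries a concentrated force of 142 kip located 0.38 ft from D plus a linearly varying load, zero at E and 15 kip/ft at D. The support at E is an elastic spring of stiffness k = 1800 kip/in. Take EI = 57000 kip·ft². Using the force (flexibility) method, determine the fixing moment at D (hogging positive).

Release the roller at E. Primary structure: cantilever fixed at D.
Primary-structure tip deflection at E by superposition:
  point load 142 at a = 0.38: Pa²(3L − a)/(6EI) = 29.46/EI
  triangular load, peak 15 at the fixed end: w₀L⁴/(30EI) = 40.5/EI
  δ_0 = 69.96/EI
Flexibility coefficient — unit upward force at E: δ_{EE} = L³/(3EI) = 9/EI.
With EI = 57000 kip·ft²: δ_0 = 0.001227 ft and δ_{EE} = 0.000158 ft/kip.
Compatibility — the spring shortens by R_E/k under the reaction it provides: δ_0 − R_E·δ_{EE} = R_E/k. With 1/k = 1/(1800×12) ft/kip = 0.000046 ft/kip, R_E = δ_0 / (δ_{EE} + 1/k) = 0.001227 / (0.000158 + 0.000046) = 6.011 kip.
Moment equilibrium about D: M_D = Σ(load moments about D) − R_E·L = 76.46 − 6.011×3 = 58.43 kip·ft.

M_D = 58.43 kip·ft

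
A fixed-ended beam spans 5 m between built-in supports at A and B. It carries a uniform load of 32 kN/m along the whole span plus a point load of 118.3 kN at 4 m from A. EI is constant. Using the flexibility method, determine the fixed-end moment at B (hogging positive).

Release both end moments; the primary structure is a simply-supported span AB with redundants M_A and M_B.
On the primary (simply-supported) span, the end slopes from the loading are:
  at A: UDL 32: wL³/(24EI) = 166.7/EI
  at B: UDL 32: wL³/(24EI) = 166.7/EI
  at A: point load 118.3 at a = 4: Pab(L + b)/(6LEI) = 94.64/EI
  at B: point load 118.3 at a = 4: Pab(L + a)/(6LEI) = 142/EI
  θ_A0 = 261.3/EI,  θ_B0 = 308.6/EI
Flexibility coefficients: a unit moment at one end gives L/(3EI) there and L/(6EI) at the far end, so f₁₁ = f₂₂ = 1.667/EI and f₁₂ = f₂₁ = 0.8333/EI.
Compatibility — zero rotation at each built-in end:
  1.667 M_A + 0.8333 M_B = 261.3
  0.8333 M_A + 1.667 M_B = 308.6
Solving the pair gives M_A = 85.59 kN·m and M_B = 142.4 kN·m (hogging).

M_B = 142.4 kN·m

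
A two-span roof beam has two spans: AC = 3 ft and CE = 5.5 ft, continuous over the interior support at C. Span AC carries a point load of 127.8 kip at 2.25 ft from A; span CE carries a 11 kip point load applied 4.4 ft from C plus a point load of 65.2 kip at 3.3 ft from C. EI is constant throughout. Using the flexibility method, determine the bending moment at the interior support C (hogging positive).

Insert a hinge at C; M_C is the redundant, and each span becomes simply supported.
Rotations at C on the released spans (each span's end-slope, ×1/EI):
  span AC: point load 127.8 at a = 2.25: Pab(L + a)/(6LEI) = 62.9/EI
  span CE: point load 11 at a = 4.4: Pab(L + b)/(6LEI) = 10.65/EI
  span CE: point load 65.2 at a = 3.3: Pab(L + b)/(6LEI) = 110.4/EI
  relative rotation θ_0 = (62.9 + 121.1)/EI = 184/EI
A unit hogging moment at C produces rotation L₁/(3EI) + L₂/(3EI) = 2.833/EI.
Slope continuity at C: θ_0 = M_C·2.833/EI, so M_C = 184/2.833 = 64.94 kip·ft (hogging).

M_C = 64.94 kip·ft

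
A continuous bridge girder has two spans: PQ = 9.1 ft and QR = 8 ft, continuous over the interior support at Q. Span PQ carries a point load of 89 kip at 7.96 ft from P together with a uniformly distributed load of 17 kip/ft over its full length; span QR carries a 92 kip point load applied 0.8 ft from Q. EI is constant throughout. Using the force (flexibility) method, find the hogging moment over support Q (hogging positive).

M_Q = 167.4 kip·ft

Release continuity at Q by inserting a hinge; the redundant is the internal moment M_Q. The primary structure is two simply-supported spans PQ and QR.
End slopes at the hinge Q, treating each span as simply supported:
  span PQ: point load 89 at a = 7.96: Pab(L + a)/(6LEI) = 252.3/EI
  span PQ: UDL 17: wL³/(24EI) = 533.8/EI
  span QR: point load 92 at a = 0.8: Pab(L + b)/(6LEI) = 167.8/EI
  relative rotation θ_0 = (786.1 + 167.8)/EI = 953.9/EI
A unit hogging moment at Q produces rotation L₁/(3EI) + L₂/(3EI) = 5.7/EI.
Slope continuity at Q: θ_0 = M_Q·5.7/EI, so M_Q = 953.9/5.7 = 167.4 kip·ft (hogging).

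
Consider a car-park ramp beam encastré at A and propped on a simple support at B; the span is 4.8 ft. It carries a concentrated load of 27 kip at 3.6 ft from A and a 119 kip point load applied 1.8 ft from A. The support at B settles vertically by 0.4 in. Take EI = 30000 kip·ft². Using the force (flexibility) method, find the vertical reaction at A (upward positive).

Take the reaction at B as the redundant and release it; the primary structure is a cantilever fixed at A.
Deflection at B on the released cantilever, summing each load's contribution:
  point load 27 at a = 3.6: Pa²(3L − a)/(6EI) = 629.9/EI
  point load 119 at a = 1.8: Pa²(3L − a)/(6EI) = 809.7/EI
  δ_0 = 1440/EI
Tip deflection under a unit load at B: L³/(3EI) = 36.86/EI.
With EI = 30000 kip·ft²: δ_0 = 0.047984 ft and δ_{BB} = 0.001229 ft/kip.
Compatibility — the beam at B must follow the support down by 0.03333 ft: δ_0 − R_B·δ_{BB} = 0.03333, so R_B = (0.047984 − 0.03333)/0.001229 = 11.92 kip.
Vertical equilibrium: R_A = ΣP − R_B = 146 − 11.92 = 134.1 kip.

R_A = 134.1 kip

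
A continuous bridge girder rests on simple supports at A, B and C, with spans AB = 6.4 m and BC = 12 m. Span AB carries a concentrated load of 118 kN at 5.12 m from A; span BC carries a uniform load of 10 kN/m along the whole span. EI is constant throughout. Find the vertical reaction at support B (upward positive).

Take M_B as the redundant. Released structure: two simple spans AB and BC with a hinge at B.
End slopes at the hinge B, treating each span as simply supported:
  span AB: point load 118 at a = 5.12: Pab(L + a)/(6LEI) = 232/EI
  span BC: UDL 10: wL³/(24EI) = 720/EI
  relative rotation θ_0 = (232 + 720)/EI = 952/EI
A unit hogging moment at B produces rotation L₁/(3EI) + L₂/(3EI) = 6.133/EI.
Compatibility: M_B·(L₁+L₂)/(3EI) = θ_0, giving M_B = 155.2 kN·m (hogging).
Span AB, ΣM about A with M_B applied at B: R_B^{AB}·6.4 = 604.2 + 155.2, so R_B^{AB} = 118.7 kN and R_A = 118 − 118.7 = -0.6527 kN.
Span BC, ΣM about C: R_B^{BC}·12 = 720 + 155.2, so R_B^{BC} = 72.93 kN and R_C = 120 − 72.93 = 47.07 kN.
R_B = 118.7 + 72.93 = 191.6 kN.

R_B = 191.6 kN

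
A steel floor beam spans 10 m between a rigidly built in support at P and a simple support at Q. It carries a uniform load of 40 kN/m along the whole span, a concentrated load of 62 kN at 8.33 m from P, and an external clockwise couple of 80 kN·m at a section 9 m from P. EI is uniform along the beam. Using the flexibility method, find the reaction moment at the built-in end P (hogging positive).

Release the roller at Q. Primary structure: cantilever fixed at P.
Downward deflection at the released point Q due to the loads:
  UDL 40: wL⁴/(8EI) = 50000/EI
  point load 62 at a = 8.33: Pa²(3L − a)/(6EI) = 15538/EI
  clockwise couple 80 at a = 9: M₀a(2L − a)/(2EI) = 3960/EI
  δ_0 = 69498/EI
Tip deflection under a unit load at Q: L³/(3EI) = 333.3/EI.
The prop prevents deflection at Q: R_Q = δ_0/δ_{QQ} = 69498/333.3 = 208.5 kN.
Moment equilibrium about P: M_P = Σ(load moments about P) − R_Q·L = 2596 − 208.5×10 = 511.5 kN·m.

M_P = 511.5 kN·m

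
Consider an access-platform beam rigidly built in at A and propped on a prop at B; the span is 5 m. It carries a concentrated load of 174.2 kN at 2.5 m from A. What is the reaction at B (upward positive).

R_B = 54.44 kN

Release the roller at B. Primary structure: cantilever fixed at A.
Free-end deflection of the primary structure under the applied loading (downward +):
  point load 174.2 at a = 2.5: Pa²(3L − a)/(6EI) = 2268/EI
Flexibility coefficient — unit upward force at B: δ_{BB} = L³/(3EI) = 41.67/EI.
Compatibility at B: δ_0 − R_B·δ_{BB} = 0, so R_B = 2268/41.67 = 54.44 kN.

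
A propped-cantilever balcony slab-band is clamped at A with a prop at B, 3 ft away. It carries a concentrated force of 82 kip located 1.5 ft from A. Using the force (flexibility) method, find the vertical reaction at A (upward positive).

Choose R_B as the redundant. The primary structure is the cantilever fixed at A.
Primary-structure tip deflection at B by superposition:
  point load 82 at a = 1.5: Pa²(3L − a)/(6EI) = 230.6/EI
Tip deflection under a unit load at B: L³/(3EI) = 9/EI.
Compatibility at B: δ_0 − R_B·δ_{BB} = 0, so R_B = 230.6/9 = 25.62 kip.
Vertical equilibrium: R_A = ΣP − R_B = 82 − 25.62 = 56.38 kip.

R_A = 56.38 kip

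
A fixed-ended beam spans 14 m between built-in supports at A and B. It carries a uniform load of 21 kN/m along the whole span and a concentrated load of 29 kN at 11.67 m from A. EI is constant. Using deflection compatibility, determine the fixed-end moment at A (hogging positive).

M_A = 352.4 kN·m

Release both end moments; the primary structure is a simply-supported span AB with redundants M_A and M_B.
End rotations of the released simple span under the applied load (×1/EI):
  at A: UDL 21: wL³/(24EI) = 2401/EI
  at B: UDL 21: wL³/(24EI) = 2401/EI
  at A: point load 29 at a = 11.67: Pab(L + b)/(6LEI) = 153.3/EI
  at B: point load 29 at a = 11.67: Pab(L + a)/(6LEI) = 241/EI
  θ_A0 = 2554/EI,  θ_B0 = 2642/EI
Flexibility coefficients: a unit moment at one end gives L/(3EI) there and L/(6EI) at the far end, so f₁₁ = f₂₂ = 4.667/EI and f₁₂ = f₂₁ = 2.333/EI.
Compatibility — zero rotation at each built-in end:
  4.667 M_A + 2.333 M_B = 2554
  2.333 M_A + 4.667 M_B = 2642
Solving the pair gives M_A = 352.4 kN·m and M_B = 390 kN·m (hogging).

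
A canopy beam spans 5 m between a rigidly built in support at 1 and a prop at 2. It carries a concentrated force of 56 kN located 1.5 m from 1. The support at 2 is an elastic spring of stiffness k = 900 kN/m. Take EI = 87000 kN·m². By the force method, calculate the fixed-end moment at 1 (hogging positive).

M_1 = 73.75 kN·m

Choose R_2 as the redundant. The primary structure is the cantilever fixed at 1.
Primary-structure tip deflection at 2 by superposition:
  point load 56 at a = 1.5: Pa²(3L − a)/(6EI) = 283.5/EI
Tip deflection under a unit load at 2: L³/(3EI) = 41.67/EI.
With EI = 87000 kN·m²: δ_0 = 0.003259 m and δ_{22} = 0.000479 m/kN.
Compatibility — the spring shortens by R_2/k under the reaction it provides: δ_0 − R_2·δ_{22} = R_2/k. With 1/k = 0.001111 m/kN, R_2 = δ_0 / (δ_{22} + 1/k) = 0.003259 / (0.000479 + 0.001111) = 2.049 kN.
Moment equilibrium about 1: M_1 = Σ(load moments about 1) − R_2·L = 84 − 2.049×5 = 73.75 kN·m.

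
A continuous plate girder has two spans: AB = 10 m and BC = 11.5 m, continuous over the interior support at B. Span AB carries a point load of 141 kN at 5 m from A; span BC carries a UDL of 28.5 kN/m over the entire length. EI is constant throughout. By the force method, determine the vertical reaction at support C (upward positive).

R_C = 131.3 kN

Take M_B as the redundant. Released structure: two simple spans AB and BC with a hinge at B.
Discontinuity in slope at B on the released structure — sum the simple-span end rotations:
  span AB: point load 141 at a = 5: Pab(L + a)/(6LEI) = 881.2/EI
  span BC: UDL 28.5: wL³/(24EI) = 1806/EI
  relative rotation θ_0 = (881.2 + 1806)/EI = 2687/EI
A unit hogging moment at B produces rotation L₁/(3EI) + L₂/(3EI) = 7.167/EI.
Slope continuity at B: θ_0 = M_B·7.167/EI, so M_B = 2687/7.167 = 375 kN·m (hogging).
Span BC, ΣM about C: R_B^{BC}·11.5 = 1885 + 375, so R_B^{BC} = 196.5 kN and R_C = 327.8 − 196.5 = 131.3 kN.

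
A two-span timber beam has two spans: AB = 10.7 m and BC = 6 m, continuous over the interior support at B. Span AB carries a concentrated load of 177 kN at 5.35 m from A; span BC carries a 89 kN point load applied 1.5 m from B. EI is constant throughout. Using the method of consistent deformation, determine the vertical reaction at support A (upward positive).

Insert a hinge at B; M_B is the redundant, and each span becomes simply supported.
End slopes at the hinge B, treating each span as simply supported:
  span AB: point load 177 at a = 5.35: Pab(L + a)/(6LEI) = 1267/EI
  span BC: point load 89 at a = 1.5: Pab(L + b)/(6LEI) = 175.2/EI
  relative rotation θ_0 = (1267 + 175.2)/EI = 1442/EI
A unit hogging moment at B produces rotation L₁/(3EI) + L₂/(3EI) = 5.567/EI.
Slope continuity at B: θ_0 = M_B·5.567/EI, so M_B = 1442/5.567 = 259 kN·m (hogging).
Span AB, ΣM about A with M_B applied at B: R_B^{AB}·10.7 = 947 + 259, so R_B^{AB} = 112.7 kN and R_A = 177 − 112.7 = 64.29 kN.

R_A = 64.29 kN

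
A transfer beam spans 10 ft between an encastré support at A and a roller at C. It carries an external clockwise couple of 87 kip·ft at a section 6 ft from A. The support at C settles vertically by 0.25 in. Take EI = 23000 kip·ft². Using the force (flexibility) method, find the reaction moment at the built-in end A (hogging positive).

Release the roller at C. Primary structure: cantilever fixed at A.
Primary-structure tip deflection at C by superposition:
  clockwise couple 87 at a = 6: M₀a(2L − a)/(2EI) = 3654/EI
Flexibility coefficient — unit upward force at C: δ_{CC} = L³/(3EI) = 333.3/EI.
With EI = 23000 kip·ft²: δ_0 = 0.15887 ft and δ_{CC} = 0.014493 ft/kip.
Compatibility — the beam at C must follow the support down by 0.02083 ft: δ_0 − R_C·δ_{CC} = 0.02083, so R_C = (0.15887 − 0.02083)/0.014493 = 9.525 kip.
Moment equilibrium about A: M_A = Σ(load moments about A) − R_C·L = 87 − 9.525×10 = -8.245 kip·ft.

M_A = -8.245 kip·ft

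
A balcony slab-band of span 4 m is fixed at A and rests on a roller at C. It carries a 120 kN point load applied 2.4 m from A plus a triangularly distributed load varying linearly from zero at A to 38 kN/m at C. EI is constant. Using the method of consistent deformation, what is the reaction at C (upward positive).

R_C = 93.64 kN

Choose R_C as the redundant. The primary structure is the cantilever fixed at A.
Deflection at C on the released cantilever, summing each load's contribution:
  point load 120 at a = 2.4: Pa²(3L − a)/(6EI) = 1106/EI
  triangular load, peak 38 at the free end: 11w₀L⁴/(120EI) = 891.7/EI
  δ_0 = 1998/EI
Tip deflection under a unit load at C: L³/(3EI) = 21.33/EI.
Compatibility at C: δ_0 − R_C·δ_{CC} = 0, so R_C = 1998/21.33 = 93.64 kN.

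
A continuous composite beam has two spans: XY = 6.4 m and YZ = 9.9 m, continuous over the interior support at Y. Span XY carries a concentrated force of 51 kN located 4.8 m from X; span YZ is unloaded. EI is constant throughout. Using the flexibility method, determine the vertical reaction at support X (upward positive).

R_X = 9.465 kN

Take M_Y as the redundant. Released structure: two simple spans XY and YZ with a hinge at Y.
End slopes at the hinge Y, treating each span as simply supported:
  span XY: point load 51 at a = 4.8: Pab(L + a)/(6LEI) = 114.2/EI
  relative rotation θ_0 = (114.2 + 0)/EI = 114.2/EI
A unit hogging moment at Y produces rotation L₁/(3EI) + L₂/(3EI) = 5.433/EI.
Slope continuity at Y: θ_0 = M_Y·5.433/EI, so M_Y = 114.2/5.433 = 21.03 kN·m (hogging).
Span XY, ΣM about X with M_Y applied at Y: R_Y^{XY}·6.4 = 244.8 + 21.03, so R_Y^{XY} = 41.54 kN and R_X = 51 − 41.54 = 9.465 kN.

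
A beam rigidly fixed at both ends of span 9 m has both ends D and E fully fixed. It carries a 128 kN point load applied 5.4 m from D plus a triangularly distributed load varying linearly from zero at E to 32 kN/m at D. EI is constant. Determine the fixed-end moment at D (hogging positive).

M_D = 240.2 kN·m

Release both end moments; the primary structure is a simply-supported span DE with redundants M_D and M_E.
Simple-span end rotations at D and E under the given loads:
  at D: point load 128 at a = 5.4: Pab(L + b)/(6LEI) = 580.6/EI
  at E: point load 128 at a = 5.4: Pab(L + a)/(6LEI) = 663.6/EI
  at D: triangular load, peak 32: w₀L³/(45EI) = 518.4/EI
  at E: triangular load, peak 32: 7w₀L³/(360EI) = 453.6/EI
  θ_D0 = 1099/EI,  θ_E0 = 1117/EI
Flexibility coefficients: a unit moment at one end gives L/(3EI) there and L/(6EI) at the far end, so f₁₁ = f₂₂ = 3/EI and f₁₂ = f₂₁ = 1.5/EI.
Compatibility — zero rotation at each built-in end:
  3 M_D + 1.5 M_E = 1099
  1.5 M_D + 3 M_E = 1117
Solving the pair gives M_D = 240.2 kN·m and M_E = 252.3 kN·m (hogging).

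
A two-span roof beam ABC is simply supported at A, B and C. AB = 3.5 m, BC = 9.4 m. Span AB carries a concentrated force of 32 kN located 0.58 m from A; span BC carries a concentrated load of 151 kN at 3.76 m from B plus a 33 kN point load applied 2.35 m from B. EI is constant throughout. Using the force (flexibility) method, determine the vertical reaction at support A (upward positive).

Release continuity at B by inserting a hinge; the redundant is the internal moment M_B. The primary structure is two simply-supported spans AB and BC.
Rotations at B on the released spans (each span's end-slope, ×1/EI):
  span AB: point load 32 at a = 0.58: Pab(L + a)/(6LEI) = 10.53/EI
  span BC: point load 151 at a = 3.76: Pab(L + b)/(6LEI) = 853.9/EI
  span BC: point load 33 at a = 2.35: Pab(L + b)/(6LEI) = 159.5/EI
  relative rotation θ_0 = (10.53 + 1013)/EI = 1024/EI
A unit hogging moment at B produces rotation L₁/(3EI) + L₂/(3EI) = 4.3/EI.
Compatibility: M_B·(L₁+L₂)/(3EI) = θ_0, giving M_B = 238.1 kN·m (hogging).
Span AB, ΣM about A with M_B applied at B: R_B^{AB}·3.5 = 18.56 + 238.1, so R_B^{AB} = 73.34 kN and R_A = 32 − 73.34 = -41.34 kN.

R_A = -41.34 kN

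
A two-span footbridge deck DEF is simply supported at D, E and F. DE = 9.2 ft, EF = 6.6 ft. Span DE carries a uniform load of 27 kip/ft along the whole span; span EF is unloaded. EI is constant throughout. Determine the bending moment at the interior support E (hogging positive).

M_E = 166.3 kip·ft

Take M_E as the redundant. Released structure: two simple spans DE and EF with a hinge at E.
Discontinuity in slope at E on the released structure — sum the simple-span end rotations:
  span DE: UDL 27: wL³/(24EI) = 876/EI
  relative rotation θ_0 = (876 + 0)/EI = 876/EI
A unit hogging moment at E produces rotation L₁/(3EI) + L₂/(3EI) = 5.267/EI.
Compatibility: M_E·(L₁+L₂)/(3EI) = θ_0, giving M_E = 166.3 kip·ft (hogging).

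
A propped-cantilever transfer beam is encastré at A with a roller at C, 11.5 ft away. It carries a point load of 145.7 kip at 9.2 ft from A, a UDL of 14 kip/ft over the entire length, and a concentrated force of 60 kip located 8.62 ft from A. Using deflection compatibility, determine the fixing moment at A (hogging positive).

M_A = 473.3 kip·ft

Remove the prop at C; the released (primary) structure is a cantilever built in at A.
Free-end deflection of the primary structure under the applied loading (downward +):
  point load 145.7 at a = 9.2: Pa²(3L − a)/(6EI) = 52000/EI
  UDL 14: wL⁴/(8EI) = 30608/EI
  point load 60 at a = 8.62: Pa²(3L − a)/(6EI) = 19230/EI
  δ_0 = 101838/EI
Flexibility coefficient — unit upward force at C: δ_{CC} = L³/(3EI) = 507/EI.
The prop prevents deflection at C: R_C = δ_0/δ_{CC} = 101838/507 = 200.9 kip.
Moment equilibrium about A: M_A = Σ(load moments about A) − R_C·L = 2783 − 200.9×11.5 = 473.3 kip·ft.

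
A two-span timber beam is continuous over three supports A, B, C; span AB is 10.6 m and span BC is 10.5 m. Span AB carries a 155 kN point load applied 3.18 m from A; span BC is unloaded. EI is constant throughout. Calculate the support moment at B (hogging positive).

Insert a hinge at B; M_B is the redundant, and each span becomes simply supported.
Rotations at B on the released spans (each span's end-slope, ×1/EI):
  span AB: point load 155 at a = 3.18: Pab(L + a)/(6LEI) = 792.4/EI
  relative rotation θ_0 = (792.4 + 0)/EI = 792.4/EI
A unit hogging moment at B produces rotation L₁/(3EI) + L₂/(3EI) = 7.033/EI.
Slope continuity at B: θ_0 = M_B·7.033/EI, so M_B = 792.4/7.033 = 112.7 kN·m (hogging).

M_B = 112.7 kN·m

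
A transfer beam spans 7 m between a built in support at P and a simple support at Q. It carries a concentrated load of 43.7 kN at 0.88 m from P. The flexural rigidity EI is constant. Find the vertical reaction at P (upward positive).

Take the reaction at Q as the redundant and release it; the primary structure is a cantilever fixed at P.
Downward deflection at the released point Q due to the loads:
  point load 43.7 at a = 0.88: Pa²(3L − a)/(6EI) = 113.5/EI
Tip deflection under a unit load at Q: L³/(3EI) = 114.3/EI.
Compatibility at Q: δ_0 − R_Q·δ_{QQ} = 0, so R_Q = 113.5/114.3 = 0.9925 kN.
Vertical equilibrium: R_P = ΣP − R_Q = 43.7 − 0.9925 = 42.71 kN.

R_P = 42.71 kN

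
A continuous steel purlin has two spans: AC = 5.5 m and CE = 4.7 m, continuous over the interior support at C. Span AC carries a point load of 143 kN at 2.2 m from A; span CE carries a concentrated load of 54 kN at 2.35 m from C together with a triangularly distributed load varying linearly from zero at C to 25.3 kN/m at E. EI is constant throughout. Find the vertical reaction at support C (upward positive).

R_C = 146.7 kN

Take M_C as the redundant. Released structure: two simple spans AC and CE with a hinge at C.
End slopes at the hinge C, treating each span as simply supported:
  span AC: point load 143 at a = 2.2: Pab(L + a)/(6LEI) = 242.2/EI
  span CE: point load 54 at a = 2.35: Pab(L + b)/(6LEI) = 74.55/EI
  span CE: triangular load, peak 25.3: 7w₀L³/(360EI) = 51.08/EI
  relative rotation θ_0 = (242.2 + 125.6)/EI = 367.9/EI
A unit hogging moment at C produces rotation L₁/(3EI) + L₂/(3EI) = 3.4/EI.
Compatibility: M_C·(L₁+L₂)/(3EI) = θ_0, giving M_C = 108.2 kN·m (hogging).
Span AC, ΣM about A with M_C applied at C: R_C^{AC}·5.5 = 314.6 + 108.2, so R_C^{AC} = 76.87 kN and R_A = 143 − 76.87 = 66.13 kN.
Span CE, ΣM about E: R_C^{CE}·4.7 = 220 + 108.2, so R_C^{CE} = 69.84 kN and R_E = 113.5 − 69.84 = 43.62 kN.
R_C = 76.87 + 69.84 = 146.7 kN.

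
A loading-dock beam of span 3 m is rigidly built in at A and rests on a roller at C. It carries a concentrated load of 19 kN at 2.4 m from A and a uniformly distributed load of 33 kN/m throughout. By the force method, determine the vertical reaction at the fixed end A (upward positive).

R_A = 67.5 kN

Take the reaction at C as the redundant and release it; the primary structure is a cantilever fixed at A.
Deflection at C on the released cantilever, summing each load's contribution:
  point load 19 at a = 2.4: Pa²(3L − a)/(6EI) = 120.4/EI
  UDL 33: wL⁴/(8EI) = 334.1/EI
  δ_0 = 454.5/EI
Flexibility coefficient — unit upward force at C: δ_{CC} = L³/(3EI) = 9/EI.
The prop prevents deflection at C: R_C = δ_0/δ_{CC} = 454.5/9 = 50.5 kN.
Vertical equilibrium: R_A = ΣP − R_C = 118 − 50.5 = 67.5 kN.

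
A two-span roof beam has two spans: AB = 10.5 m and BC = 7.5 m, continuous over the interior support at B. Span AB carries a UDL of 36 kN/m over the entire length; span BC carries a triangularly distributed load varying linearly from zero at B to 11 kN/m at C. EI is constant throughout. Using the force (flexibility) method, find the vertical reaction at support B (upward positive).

Release continuity at B by inserting a hinge; the redundant is the internal moment M_B. The primary structure is two simply-supported spans AB and BC.
Rotations at B on the released spans (each span's end-slope, ×1/EI):
  span AB: UDL 36: wL³/(24EI) = 1736/EI
  span BC: triangular load, peak 11: 7w₀L³/(360EI) = 90.23/EI
  relative rotation θ_0 = (1736 + 90.23)/EI = 1827/EI
A unit hogging moment at B produces rotation L₁/(3EI) + L₂/(3EI) = 6/EI.
Compatibility: M_B·(L₁+L₂)/(3EI) = θ_0, giving M_B = 304.4 kN·m (hogging).
Span AB, ΣM about A with M_B applied at B: R_B^{AB}·10.5 = 1984 + 304.4, so R_B^{AB} = 218 kN and R_A = 378 − 218 = 160 kN.
Span BC, ΣM about C: R_B^{BC}·7.5 = 103.1 + 304.4, so R_B^{BC} = 54.34 kN and R_C = 41.25 − 54.34 = -13.09 kN.
R_B = 218 + 54.34 = 272.3 kN.

R_B = 272.3 kN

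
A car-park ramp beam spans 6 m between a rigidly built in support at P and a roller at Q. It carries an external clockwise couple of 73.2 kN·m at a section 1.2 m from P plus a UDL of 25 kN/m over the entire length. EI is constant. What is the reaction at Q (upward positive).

R_Q = 62.84 kN

Remove the prop at Q; the released (primary) structure is a cantilever built in at P.
Deflection at Q on the released cantilever, summing each load's contribution:
  clockwise couple 73.2 at a = 1.2: M₀a(2L − a)/(2EI) = 474.3/EI
  UDL 25: wL⁴/(8EI) = 4050/EI
  δ_0 = 4524/EI
Tip deflection under a unit load at Q: L³/(3EI) = 72/EI.
Compatibility at Q: δ_0 − R_Q·δ_{QQ} = 0, so R_Q = 4524/72 = 62.84 kN.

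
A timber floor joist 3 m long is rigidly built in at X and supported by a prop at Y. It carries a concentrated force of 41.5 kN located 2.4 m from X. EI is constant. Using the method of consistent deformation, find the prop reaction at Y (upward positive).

Remove the prop at Y; the released (primary) structure is a cantilever built in at X.
Deflection at Y on the released cantilever, summing each load's contribution:
  point load 41.5 at a = 2.4: Pa²(3L − a)/(6EI) = 262.9/EI
Tip deflection under a unit load at Y: L³/(3EI) = 9/EI.
The prop prevents deflection at Y: R_Y = δ_0/δ_{YY} = 262.9/9 = 29.22 kN.

R_Y = 29.22 kN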